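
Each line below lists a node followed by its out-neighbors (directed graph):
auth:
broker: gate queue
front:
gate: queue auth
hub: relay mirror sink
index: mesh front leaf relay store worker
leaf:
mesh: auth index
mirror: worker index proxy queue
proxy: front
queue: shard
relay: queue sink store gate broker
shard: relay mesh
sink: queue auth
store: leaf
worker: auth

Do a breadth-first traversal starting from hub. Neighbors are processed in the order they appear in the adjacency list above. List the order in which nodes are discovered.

hub → relay → mirror → sink → queue → store → gate → broker → worker → index → proxy → auth → shard → leaf → mesh → front

Visit hub; enqueue relay, mirror, sink → queue [relay, mirror, sink]
Visit relay; enqueue queue, store, gate, broker → queue [mirror, sink, queue, store, gate, broker]
Visit mirror; enqueue worker, index, proxy → queue [sink, queue, store, gate, broker, worker, index, proxy]
Visit sink; enqueue auth → queue [queue, store, gate, broker, worker, index, proxy, auth]
Visit queue; enqueue shard → queue [store, gate, broker, worker, index, proxy, auth, shard]
Visit store; enqueue leaf → queue [gate, broker, worker, index, proxy, auth, shard, leaf]
Visit gate → queue [broker, worker, index, proxy, auth, shard, leaf]
Visit broker → queue [worker, index, proxy, auth, shard, leaf]
Visit worker → queue [index, proxy, auth, shard, leaf]
Visit index; enqueue mesh, front → queue [proxy, auth, shard, leaf, mesh, front]
Visit proxy → queue [auth, shard, leaf, mesh, front]
Visit auth → queue [shard, leaf, mesh, front]
Visit shard → queue [leaf, mesh, front]
Visit leaf → queue [mesh, front]
Visit mesh → queue [front]
Visit front → queue []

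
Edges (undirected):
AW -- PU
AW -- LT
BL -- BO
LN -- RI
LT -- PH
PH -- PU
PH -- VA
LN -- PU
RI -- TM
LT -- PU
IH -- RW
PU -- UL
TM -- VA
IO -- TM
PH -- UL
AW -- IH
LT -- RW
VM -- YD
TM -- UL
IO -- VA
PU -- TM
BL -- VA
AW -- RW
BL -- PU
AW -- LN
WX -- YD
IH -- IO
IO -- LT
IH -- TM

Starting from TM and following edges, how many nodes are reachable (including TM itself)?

BFS from TM visits: TM, VA, UL, RI, PU, IO, IH, PH, BL, LN, LT, AW, RW, BO
Reachable nodes: 14 of 17 total.

14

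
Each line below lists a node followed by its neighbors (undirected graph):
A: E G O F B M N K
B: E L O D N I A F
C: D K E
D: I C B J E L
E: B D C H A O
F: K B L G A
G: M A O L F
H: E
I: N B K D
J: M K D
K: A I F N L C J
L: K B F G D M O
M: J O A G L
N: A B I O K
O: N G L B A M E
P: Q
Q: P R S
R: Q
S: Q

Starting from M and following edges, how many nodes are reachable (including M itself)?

15

BFS from M visits: M, O, L, J, G, A, N, E, B, K, F, D, I, H, C
Reachable nodes: 15 of 19 total.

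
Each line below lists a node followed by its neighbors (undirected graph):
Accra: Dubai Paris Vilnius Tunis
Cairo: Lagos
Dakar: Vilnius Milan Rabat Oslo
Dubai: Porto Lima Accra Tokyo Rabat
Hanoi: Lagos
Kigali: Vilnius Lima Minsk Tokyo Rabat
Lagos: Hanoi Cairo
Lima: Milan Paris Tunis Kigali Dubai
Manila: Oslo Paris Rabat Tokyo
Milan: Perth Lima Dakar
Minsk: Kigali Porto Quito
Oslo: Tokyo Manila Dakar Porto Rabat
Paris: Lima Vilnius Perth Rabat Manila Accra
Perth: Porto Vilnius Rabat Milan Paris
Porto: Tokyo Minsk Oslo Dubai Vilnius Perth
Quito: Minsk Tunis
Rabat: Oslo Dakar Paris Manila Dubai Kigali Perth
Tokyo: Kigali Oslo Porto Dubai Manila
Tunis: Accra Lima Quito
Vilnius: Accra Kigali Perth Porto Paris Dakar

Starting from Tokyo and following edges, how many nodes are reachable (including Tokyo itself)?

BFS from Tokyo visits: Tokyo, Kigali, Oslo, Porto, Dubai, Manila, Vilnius, Lima, Minsk, Rabat, Dakar, Perth, Accra, Paris, Milan, Tunis, Quito
Reachable nodes: 17 of 20 total.

17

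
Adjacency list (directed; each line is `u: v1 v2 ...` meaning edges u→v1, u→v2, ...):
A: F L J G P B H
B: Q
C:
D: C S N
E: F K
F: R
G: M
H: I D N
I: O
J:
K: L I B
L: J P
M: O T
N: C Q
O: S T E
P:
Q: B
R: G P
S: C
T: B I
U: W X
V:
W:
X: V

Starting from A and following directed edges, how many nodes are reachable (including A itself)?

BFS from A visits: A, F, L, J, G, P, B, H, R, M, Q, I, D, N, O, T, C, S, E, K
Reachable nodes: 20 of 24 total.

20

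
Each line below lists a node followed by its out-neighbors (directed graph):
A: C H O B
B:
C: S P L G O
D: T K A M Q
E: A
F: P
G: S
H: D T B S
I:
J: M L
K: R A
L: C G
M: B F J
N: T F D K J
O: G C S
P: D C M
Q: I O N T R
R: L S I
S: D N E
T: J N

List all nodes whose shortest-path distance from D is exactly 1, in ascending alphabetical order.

Level 0: D
Level 1: A, K, M, Q, T
Level 2: B, C, F, H, I, J, N, O, R
Level 3: G, L, P, S
Level 4: E

A, K, M, Q, T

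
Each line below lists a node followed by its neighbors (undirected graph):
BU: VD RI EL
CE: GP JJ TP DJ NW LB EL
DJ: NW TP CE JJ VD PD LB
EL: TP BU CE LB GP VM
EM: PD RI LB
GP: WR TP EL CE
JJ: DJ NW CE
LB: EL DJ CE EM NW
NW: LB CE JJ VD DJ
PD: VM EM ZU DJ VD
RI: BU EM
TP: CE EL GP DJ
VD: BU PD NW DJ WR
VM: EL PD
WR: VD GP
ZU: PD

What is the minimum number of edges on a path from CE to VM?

2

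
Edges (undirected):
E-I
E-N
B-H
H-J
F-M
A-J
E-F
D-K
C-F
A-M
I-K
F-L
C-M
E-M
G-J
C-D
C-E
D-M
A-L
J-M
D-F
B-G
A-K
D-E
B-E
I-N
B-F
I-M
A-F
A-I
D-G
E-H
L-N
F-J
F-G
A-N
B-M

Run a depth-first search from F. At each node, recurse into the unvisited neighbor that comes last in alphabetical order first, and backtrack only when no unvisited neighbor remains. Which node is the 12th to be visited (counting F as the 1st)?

G

Visit F
F → M
M → J
J → H
H → E
E → N
N → L
L → A
A → K
K → I
K → D
D → G
G → B
D → C

Visit order: F, M, J, H, E, N, L, A, K, I, D, G, B, C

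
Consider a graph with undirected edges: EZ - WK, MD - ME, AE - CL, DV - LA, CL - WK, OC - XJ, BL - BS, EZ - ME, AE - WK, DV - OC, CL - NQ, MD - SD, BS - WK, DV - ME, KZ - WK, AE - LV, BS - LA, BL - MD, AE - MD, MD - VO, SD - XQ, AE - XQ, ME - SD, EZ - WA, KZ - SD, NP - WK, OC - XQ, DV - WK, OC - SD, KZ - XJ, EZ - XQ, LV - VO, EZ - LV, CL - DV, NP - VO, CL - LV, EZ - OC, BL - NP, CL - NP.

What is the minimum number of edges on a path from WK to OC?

Level 0: WK
Level 1: AE, BS, CL, DV, EZ, KZ, NP
Level 2: BL, LA, LV, MD, ME, NQ, OC, SD, VO, WA, XJ, XQ
OC first appears at level 2.

2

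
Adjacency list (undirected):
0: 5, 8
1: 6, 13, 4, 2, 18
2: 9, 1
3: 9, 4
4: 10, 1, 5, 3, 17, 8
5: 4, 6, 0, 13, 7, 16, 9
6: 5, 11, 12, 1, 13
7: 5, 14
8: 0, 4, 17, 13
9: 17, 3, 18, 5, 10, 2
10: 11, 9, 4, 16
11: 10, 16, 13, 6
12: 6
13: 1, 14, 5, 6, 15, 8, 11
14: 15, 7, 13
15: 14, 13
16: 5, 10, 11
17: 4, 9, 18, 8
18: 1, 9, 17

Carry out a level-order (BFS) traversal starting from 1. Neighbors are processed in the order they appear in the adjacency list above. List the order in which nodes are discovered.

Visit 1; enqueue 6, 13, 4, 2, 18 → queue [6, 13, 4, 2, 18]
Visit 6; enqueue 5, 11, 12 → queue [13, 4, 2, 18, 5, 11, 12]
Visit 13; enqueue 14, 15, 8 → queue [4, 2, 18, 5, 11, 12, 14, 15, 8]
Visit 4; enqueue 10, 3, 17 → queue [2, 18, 5, 11, 12, 14, 15, 8, 10, 3, 17]
Visit 2; enqueue 9 → queue [18, 5, 11, 12, 14, 15, 8, 10, 3, 17, 9]
Visit 18 → queue [5, 11, 12, 14, 15, 8, 10, 3, 17, 9]
Visit 5; enqueue 0, 7, 16 → queue [11, 12, 14, 15, 8, 10, 3, 17, 9, 0, 7, 16]
Visit 11 → queue [12, 14, 15, 8, 10, 3, 17, 9, 0, 7, 16]
Visit 12 → queue [14, 15, 8, 10, 3, 17, 9, 0, 7, 16]
Visit 14 → queue [15, 8, 10, 3, 17, 9, 0, 7, 16]
Visit 15 → queue [8, 10, 3, 17, 9, 0, 7, 16]
Visit 8 → queue [10, 3, 17, 9, 0, 7, 16]
Visit 10 → queue [3, 17, 9, 0, 7, 16]
Visit 3 → queue [17, 9, 0, 7, 16]
Visit 17 → queue [9, 0, 7, 16]
Visit 9 → queue [0, 7, 16]
Visit 0 → queue [7, 16]
Visit 7 → queue [16]
Visit 16 → queue []

1, 6, 13, 4, 2, 18, 5, 11, 12, 14, 15, 8, 10, 3, 17, 9, 0, 7, 16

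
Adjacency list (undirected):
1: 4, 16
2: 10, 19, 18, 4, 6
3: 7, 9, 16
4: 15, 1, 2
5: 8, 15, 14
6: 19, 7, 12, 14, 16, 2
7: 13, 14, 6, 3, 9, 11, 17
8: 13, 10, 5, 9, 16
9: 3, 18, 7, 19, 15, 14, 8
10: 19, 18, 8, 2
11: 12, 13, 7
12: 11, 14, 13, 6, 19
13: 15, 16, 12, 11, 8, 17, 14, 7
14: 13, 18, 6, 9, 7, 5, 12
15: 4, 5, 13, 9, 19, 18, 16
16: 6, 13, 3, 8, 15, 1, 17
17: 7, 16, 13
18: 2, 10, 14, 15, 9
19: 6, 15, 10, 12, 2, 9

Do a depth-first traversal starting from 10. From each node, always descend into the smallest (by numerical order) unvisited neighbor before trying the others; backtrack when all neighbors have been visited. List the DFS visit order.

10 2 4 1 16 3 7 6 12 11 13 8 5 14 9 15 18 19 17

Visit 10
10 → 2
2 → 4
4 → 1
1 → 16
16 → 3
3 → 7
7 → 6
6 → 12
12 → 11
11 → 13
13 → 8
8 → 5
5 → 14
14 → 9
9 → 15
15 → 18
15 → 19
13 → 17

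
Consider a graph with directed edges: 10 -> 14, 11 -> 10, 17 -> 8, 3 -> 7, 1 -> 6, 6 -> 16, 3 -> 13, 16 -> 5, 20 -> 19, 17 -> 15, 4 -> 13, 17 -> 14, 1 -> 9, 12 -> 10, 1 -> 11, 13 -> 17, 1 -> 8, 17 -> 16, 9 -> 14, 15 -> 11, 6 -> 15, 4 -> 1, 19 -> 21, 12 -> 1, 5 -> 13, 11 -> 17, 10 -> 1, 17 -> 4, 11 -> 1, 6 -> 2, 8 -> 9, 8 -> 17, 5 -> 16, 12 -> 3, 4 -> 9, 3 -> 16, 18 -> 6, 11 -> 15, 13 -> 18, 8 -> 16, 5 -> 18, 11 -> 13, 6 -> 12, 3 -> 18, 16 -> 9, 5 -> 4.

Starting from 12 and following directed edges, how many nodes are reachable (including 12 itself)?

BFS from 12 visits: 12, 1, 3, 10, 6, 8, 9, 11, 7, 13, 16, 18, 14, 2, 15, 17, 5, 4
Reachable nodes: 18 of 21 total.

18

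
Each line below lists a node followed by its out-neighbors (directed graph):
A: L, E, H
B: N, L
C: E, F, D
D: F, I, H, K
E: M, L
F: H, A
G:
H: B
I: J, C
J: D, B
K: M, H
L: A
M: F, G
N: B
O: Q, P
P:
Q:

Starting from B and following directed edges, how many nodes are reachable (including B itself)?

BFS from B visits: B, N, L, A, H, E, M, G, F
Reachable nodes: 9 of 17 total.

9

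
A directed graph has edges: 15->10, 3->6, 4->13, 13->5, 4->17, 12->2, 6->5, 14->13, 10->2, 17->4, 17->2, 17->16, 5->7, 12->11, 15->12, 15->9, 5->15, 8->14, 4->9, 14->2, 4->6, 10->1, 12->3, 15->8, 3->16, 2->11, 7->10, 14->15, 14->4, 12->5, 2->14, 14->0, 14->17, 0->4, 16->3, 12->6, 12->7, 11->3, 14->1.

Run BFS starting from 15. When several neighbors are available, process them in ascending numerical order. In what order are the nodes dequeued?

15 8 9 10 12 14 1 2 3 5 6 7 11 0 4 13 17 16

Visit 15; enqueue 8, 9, 10, 12 → queue [8, 9, 10, 12]
Visit 8; enqueue 14 → queue [9, 10, 12, 14]
Visit 9 → queue [10, 12, 14]
Visit 10; enqueue 1, 2 → queue [12, 14, 1, 2]
Visit 12; enqueue 3, 5, 6, 7, 11 → queue [14, 1, 2, 3, 5, 6, 7, 11]
Visit 14; enqueue 0, 4, 13, 17 → queue [1, 2, 3, 5, 6, 7, 11, 0, 4, 13, 17]
Visit 1 → queue [2, 3, 5, 6, 7, 11, 0, 4, 13, 17]
Visit 2 → queue [3, 5, 6, 7, 11, 0, 4, 13, 17]
Visit 3; enqueue 16 → queue [5, 6, 7, 11, 0, 4, 13, 17, 16]
Visit 5 → queue [6, 7, 11, 0, 4, 13, 17, 16]
Visit 6 → queue [7, 11, 0, 4, 13, 17, 16]
Visit 7 → queue [11, 0, 4, 13, 17, 16]
Visit 11 → queue [0, 4, 13, 17, 16]
Visit 0 → queue [4, 13, 17, 16]
Visit 4 → queue [13, 17, 16]
Visit 13 → queue [17, 16]
Visit 17 → queue [16]
Visit 16 → queue []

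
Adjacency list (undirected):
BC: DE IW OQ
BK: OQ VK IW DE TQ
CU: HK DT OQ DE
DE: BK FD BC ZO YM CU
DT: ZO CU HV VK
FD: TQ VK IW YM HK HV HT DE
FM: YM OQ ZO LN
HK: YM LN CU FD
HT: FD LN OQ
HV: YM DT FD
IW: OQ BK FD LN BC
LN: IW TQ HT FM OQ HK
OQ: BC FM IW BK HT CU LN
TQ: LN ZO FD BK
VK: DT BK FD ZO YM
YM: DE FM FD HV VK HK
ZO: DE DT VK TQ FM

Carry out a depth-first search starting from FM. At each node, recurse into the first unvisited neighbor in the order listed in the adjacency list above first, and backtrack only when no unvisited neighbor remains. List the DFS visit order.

FM → YM → DE → BK → OQ → BC → IW → FD → TQ → LN → HT → HK → CU → DT → ZO → VK → HV

Visit FM
FM → YM
YM → DE
DE → BK
BK → OQ
OQ → BC
BC → IW
IW → FD
FD → TQ
TQ → LN
LN → HT
LN → HK
HK → CU
CU → DT
DT → ZO
ZO → VK
DT → HV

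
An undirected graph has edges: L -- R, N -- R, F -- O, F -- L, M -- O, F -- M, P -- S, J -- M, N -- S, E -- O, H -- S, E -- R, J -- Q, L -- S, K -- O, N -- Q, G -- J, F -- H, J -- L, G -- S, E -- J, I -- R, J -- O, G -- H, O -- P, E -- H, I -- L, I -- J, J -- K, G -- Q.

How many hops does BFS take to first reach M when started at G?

Level 0: G
Level 1: H, J, Q, S
Level 2: E, F, I, K, L, M, N, O, P
Level 3: R
M first appears at level 2.

2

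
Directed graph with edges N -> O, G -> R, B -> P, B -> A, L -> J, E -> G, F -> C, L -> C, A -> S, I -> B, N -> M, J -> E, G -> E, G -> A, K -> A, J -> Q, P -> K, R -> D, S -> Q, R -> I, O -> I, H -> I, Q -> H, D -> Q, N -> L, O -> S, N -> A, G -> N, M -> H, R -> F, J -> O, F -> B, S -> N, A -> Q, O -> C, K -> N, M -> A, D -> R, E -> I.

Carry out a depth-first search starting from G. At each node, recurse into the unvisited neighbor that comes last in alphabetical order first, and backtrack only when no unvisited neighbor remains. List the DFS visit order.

G → R → I → B → P → K → N → O → S → Q → H → C → M → A → L → J → E → F → D

Visit G
G → R
R → I
I → B
B → P
P → K
K → N
N → O
O → S
S → Q
Q → H
O → C
N → M
M → A
N → L
L → J
J → E
R → F
R → D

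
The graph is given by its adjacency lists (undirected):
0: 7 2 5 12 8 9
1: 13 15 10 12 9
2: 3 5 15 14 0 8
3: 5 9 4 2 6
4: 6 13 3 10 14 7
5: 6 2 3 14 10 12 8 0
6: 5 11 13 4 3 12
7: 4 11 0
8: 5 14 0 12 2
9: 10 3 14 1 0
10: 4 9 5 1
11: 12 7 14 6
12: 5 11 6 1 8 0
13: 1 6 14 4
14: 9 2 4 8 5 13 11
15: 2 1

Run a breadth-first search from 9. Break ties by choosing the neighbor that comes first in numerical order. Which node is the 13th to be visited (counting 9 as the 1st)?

15

Visit 9; enqueue 0, 1, 3, 10, 14 → queue [0, 1, 3, 10, 14]
Visit 0; enqueue 2, 5, 7, 8, 12 → queue [1, 3, 10, 14, 2, 5, 7, 8, 12]
Visit 1; enqueue 13, 15 → queue [3, 10, 14, 2, 5, 7, 8, 12, 13, 15]
Visit 3; enqueue 4, 6 → queue [10, 14, 2, 5, 7, 8, 12, 13, 15, 4, 6]
Visit 10 → queue [14, 2, 5, 7, 8, 12, 13, 15, 4, 6]
Visit 14; enqueue 11 → queue [2, 5, 7, 8, 12, 13, 15, 4, 6, 11]
Visit 2 → queue [5, 7, 8, 12, 13, 15, 4, 6, 11]
Visit 5 → queue [7, 8, 12, 13, 15, 4, 6, 11]
Visit 7 → queue [8, 12, 13, 15, 4, 6, 11]
Visit 8 → queue [12, 13, 15, 4, 6, 11]
Visit 12 → queue [13, 15, 4, 6, 11]
Visit 13 → queue [15, 4, 6, 11]
Visit 15 → queue [4, 6, 11]
Visit 4 → queue [6, 11]
Visit 6 → queue [11]
Visit 11 → queue []

Visit order: 9, 0, 1, 3, 10, 14, 2, 5, 7, 8, 12, 13, 15, 4, 6, 11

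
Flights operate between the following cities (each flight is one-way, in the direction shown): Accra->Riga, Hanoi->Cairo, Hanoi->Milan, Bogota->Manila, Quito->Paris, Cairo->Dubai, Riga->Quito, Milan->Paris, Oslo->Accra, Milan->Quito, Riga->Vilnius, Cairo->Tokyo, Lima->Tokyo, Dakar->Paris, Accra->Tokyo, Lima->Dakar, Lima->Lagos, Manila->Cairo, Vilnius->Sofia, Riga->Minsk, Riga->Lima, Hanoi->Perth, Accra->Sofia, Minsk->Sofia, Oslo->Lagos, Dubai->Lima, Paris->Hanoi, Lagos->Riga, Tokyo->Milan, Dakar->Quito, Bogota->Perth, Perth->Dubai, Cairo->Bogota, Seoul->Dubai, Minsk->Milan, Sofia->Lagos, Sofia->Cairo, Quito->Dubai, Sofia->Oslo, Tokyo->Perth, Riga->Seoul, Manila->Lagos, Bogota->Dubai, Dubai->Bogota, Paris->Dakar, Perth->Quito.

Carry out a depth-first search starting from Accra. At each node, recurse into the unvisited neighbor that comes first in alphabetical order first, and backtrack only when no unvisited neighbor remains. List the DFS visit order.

Accra → Riga → Lima → Dakar → Paris → Hanoi → Cairo → Bogota → Dubai → Manila → Lagos → Perth → Quito → Tokyo → Milan → Minsk → Sofia → Oslo → Seoul → Vilnius

Visit Accra
Accra → Riga
Riga → Lima
Lima → Dakar
Dakar → Paris
Paris → Hanoi
Hanoi → Cairo
Cairo → Bogota
Bogota → Dubai
Bogota → Manila
Manila → Lagos
Bogota → Perth
Perth → Quito
Cairo → Tokyo
Tokyo → Milan
Riga → Minsk
Minsk → Sofia
Sofia → Oslo
Riga → Seoul
Riga → Vilnius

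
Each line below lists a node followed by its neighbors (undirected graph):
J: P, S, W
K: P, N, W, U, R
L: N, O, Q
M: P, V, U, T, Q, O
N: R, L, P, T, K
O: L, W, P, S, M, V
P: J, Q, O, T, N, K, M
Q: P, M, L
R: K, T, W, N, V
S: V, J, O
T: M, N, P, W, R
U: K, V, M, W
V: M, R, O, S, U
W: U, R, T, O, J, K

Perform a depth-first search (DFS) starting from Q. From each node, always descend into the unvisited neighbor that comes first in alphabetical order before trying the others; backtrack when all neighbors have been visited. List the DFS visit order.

Visit Q
Q → L
L → N
N → K
K → P
P → J
J → S
S → O
O → M
M → T
T → R
R → V
V → U
U → W

Q, L, N, K, P, J, S, O, M, T, R, V, U, W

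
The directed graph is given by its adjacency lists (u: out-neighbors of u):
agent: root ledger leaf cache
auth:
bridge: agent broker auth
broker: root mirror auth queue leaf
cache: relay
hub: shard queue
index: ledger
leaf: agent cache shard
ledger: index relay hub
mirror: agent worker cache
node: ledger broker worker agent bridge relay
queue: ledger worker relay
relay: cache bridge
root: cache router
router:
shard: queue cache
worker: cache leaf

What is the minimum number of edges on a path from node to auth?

2

Level 0: node
Level 1: agent, bridge, broker, ledger, relay, worker
Level 2: auth, cache, hub, index, leaf, mirror, queue, root
Level 3: router, shard
auth first appears at level 2.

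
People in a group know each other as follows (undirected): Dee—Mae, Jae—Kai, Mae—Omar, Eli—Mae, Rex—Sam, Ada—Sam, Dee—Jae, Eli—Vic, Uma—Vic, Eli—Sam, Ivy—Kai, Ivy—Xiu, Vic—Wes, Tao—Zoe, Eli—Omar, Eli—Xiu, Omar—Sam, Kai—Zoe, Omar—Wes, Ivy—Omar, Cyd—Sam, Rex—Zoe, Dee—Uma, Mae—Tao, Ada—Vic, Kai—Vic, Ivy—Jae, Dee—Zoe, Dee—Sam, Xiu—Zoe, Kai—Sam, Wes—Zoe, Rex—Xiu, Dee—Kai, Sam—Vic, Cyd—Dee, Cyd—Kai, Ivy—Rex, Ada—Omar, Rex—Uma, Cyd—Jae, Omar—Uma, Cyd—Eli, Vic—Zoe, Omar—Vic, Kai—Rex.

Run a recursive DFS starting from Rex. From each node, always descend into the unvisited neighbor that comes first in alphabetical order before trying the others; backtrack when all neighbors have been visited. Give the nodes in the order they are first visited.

Visit Rex
Rex → Ivy
Ivy → Jae
Jae → Cyd
Cyd → Dee
Dee → Kai
Kai → Sam
Sam → Ada
Ada → Omar
Omar → Eli
Eli → Mae
Mae → Tao
Tao → Zoe
Zoe → Vic
Vic → Uma
Vic → Wes
Zoe → Xiu

Rex -> Ivy -> Jae -> Cyd -> Dee -> Kai -> Sam -> Ada -> Omar -> Eli -> Mae -> Tao -> Zoe -> Vic -> Uma -> Wes -> Xiu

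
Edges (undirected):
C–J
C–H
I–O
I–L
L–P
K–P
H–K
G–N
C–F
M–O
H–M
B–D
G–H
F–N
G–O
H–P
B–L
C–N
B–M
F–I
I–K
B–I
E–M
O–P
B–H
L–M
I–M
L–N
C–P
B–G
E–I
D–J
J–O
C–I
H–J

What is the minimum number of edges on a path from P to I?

2

Level 0: P
Level 1: C, H, K, L, O
Level 2: B, F, G, I, J, M, N
Level 3: D, E
I first appears at level 2.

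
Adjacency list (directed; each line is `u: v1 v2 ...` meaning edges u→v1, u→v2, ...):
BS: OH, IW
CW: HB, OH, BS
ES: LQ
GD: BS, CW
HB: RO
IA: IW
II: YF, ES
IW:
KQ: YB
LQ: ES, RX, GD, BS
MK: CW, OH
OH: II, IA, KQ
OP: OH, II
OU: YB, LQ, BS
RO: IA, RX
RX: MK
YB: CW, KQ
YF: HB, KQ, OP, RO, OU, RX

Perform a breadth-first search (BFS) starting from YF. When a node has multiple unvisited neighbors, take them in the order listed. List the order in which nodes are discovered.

YF, HB, KQ, OP, RO, OU, RX, YB, OH, II, IA, LQ, BS, MK, CW, ES, IW, GD

Visit YF; enqueue HB, KQ, OP, RO, OU, RX → queue [HB, KQ, OP, RO, OU, RX]
Visit HB → queue [KQ, OP, RO, OU, RX]
Visit KQ; enqueue YB → queue [OP, RO, OU, RX, YB]
Visit OP; enqueue OH, II → queue [RO, OU, RX, YB, OH, II]
Visit RO; enqueue IA → queue [OU, RX, YB, OH, II, IA]
Visit OU; enqueue LQ, BS → queue [RX, YB, OH, II, IA, LQ, BS]
Visit RX; enqueue MK → queue [YB, OH, II, IA, LQ, BS, MK]
Visit YB; enqueue CW → queue [OH, II, IA, LQ, BS, MK, CW]
Visit OH → queue [II, IA, LQ, BS, MK, CW]
Visit II; enqueue ES → queue [IA, LQ, BS, MK, CW, ES]
Visit IA; enqueue IW → queue [LQ, BS, MK, CW, ES, IW]
Visit LQ; enqueue GD → queue [BS, MK, CW, ES, IW, GD]
Visit BS → queue [MK, CW, ES, IW, GD]
Visit MK → queue [CW, ES, IW, GD]
Visit CW → queue [ES, IW, GD]
Visit ES → queue [IW, GD]
Visit IW → queue [GD]
Visit GD → queue []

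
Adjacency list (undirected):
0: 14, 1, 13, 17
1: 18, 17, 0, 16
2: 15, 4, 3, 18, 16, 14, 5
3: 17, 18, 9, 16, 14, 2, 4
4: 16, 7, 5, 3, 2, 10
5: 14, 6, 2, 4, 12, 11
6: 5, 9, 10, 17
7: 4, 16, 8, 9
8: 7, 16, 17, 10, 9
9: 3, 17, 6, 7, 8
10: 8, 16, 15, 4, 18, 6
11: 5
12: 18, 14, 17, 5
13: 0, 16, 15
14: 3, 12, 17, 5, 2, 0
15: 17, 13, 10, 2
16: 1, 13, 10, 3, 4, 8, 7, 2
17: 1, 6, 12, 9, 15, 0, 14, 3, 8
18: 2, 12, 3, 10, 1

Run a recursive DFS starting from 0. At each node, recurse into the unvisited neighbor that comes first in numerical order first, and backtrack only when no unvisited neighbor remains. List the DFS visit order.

Visit 0
0 → 1
1 → 16
16 → 2
2 → 3
3 → 4
4 → 5
5 → 6
6 → 9
9 → 7
7 → 8
8 → 10
10 → 15
15 → 13
15 → 17
17 → 12
12 → 14
12 → 18
5 → 11

0 1 16 2 3 4 5 6 9 7 8 10 15 13 17 12 14 18 11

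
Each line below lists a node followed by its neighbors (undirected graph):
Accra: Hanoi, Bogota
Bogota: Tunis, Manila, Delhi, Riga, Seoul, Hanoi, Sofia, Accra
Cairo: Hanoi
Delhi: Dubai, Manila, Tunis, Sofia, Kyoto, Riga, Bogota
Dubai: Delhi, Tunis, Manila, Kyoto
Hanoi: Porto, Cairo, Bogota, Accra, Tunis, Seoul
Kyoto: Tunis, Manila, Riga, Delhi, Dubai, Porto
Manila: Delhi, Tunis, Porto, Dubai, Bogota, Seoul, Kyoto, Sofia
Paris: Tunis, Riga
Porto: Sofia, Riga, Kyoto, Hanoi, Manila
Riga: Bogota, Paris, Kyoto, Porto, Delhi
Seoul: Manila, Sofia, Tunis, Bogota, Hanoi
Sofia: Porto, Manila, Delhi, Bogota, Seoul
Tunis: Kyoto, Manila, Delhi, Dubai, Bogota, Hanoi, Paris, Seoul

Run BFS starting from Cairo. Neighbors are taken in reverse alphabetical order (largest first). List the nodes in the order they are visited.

Visit Cairo; enqueue Hanoi → queue [Hanoi]
Visit Hanoi; enqueue Tunis, Seoul, Porto, Bogota, Accra → queue [Tunis, Seoul, Porto, Bogota, Accra]
Visit Tunis; enqueue Paris, Manila, Kyoto, Dubai, Delhi → queue [Seoul, Porto, Bogota, Accra, Paris, Manila, Kyoto, Dubai, Delhi]
Visit Seoul; enqueue Sofia → queue [Porto, Bogota, Accra, Paris, Manila, Kyoto, Dubai, Delhi, Sofia]
Visit Porto; enqueue Riga → queue [Bogota, Accra, Paris, Manila, Kyoto, Dubai, Delhi, Sofia, Riga]
Visit Bogota → queue [Accra, Paris, Manila, Kyoto, Dubai, Delhi, Sofia, Riga]
Visit Accra → queue [Paris, Manila, Kyoto, Dubai, Delhi, Sofia, Riga]
Visit Paris → queue [Manila, Kyoto, Dubai, Delhi, Sofia, Riga]
Visit Manila → queue [Kyoto, Dubai, Delhi, Sofia, Riga]
Visit Kyoto → queue [Dubai, Delhi, Sofia, Riga]
Visit Dubai → queue [Delhi, Sofia, Riga]
Visit Delhi → queue [Sofia, Riga]
Visit Sofia → queue [Riga]
Visit Riga → queue []

Cairo, Hanoi, Tunis, Seoul, Porto, Bogota, Accra, Paris, Manila, Kyoto, Dubai, Delhi, Sofia, Riga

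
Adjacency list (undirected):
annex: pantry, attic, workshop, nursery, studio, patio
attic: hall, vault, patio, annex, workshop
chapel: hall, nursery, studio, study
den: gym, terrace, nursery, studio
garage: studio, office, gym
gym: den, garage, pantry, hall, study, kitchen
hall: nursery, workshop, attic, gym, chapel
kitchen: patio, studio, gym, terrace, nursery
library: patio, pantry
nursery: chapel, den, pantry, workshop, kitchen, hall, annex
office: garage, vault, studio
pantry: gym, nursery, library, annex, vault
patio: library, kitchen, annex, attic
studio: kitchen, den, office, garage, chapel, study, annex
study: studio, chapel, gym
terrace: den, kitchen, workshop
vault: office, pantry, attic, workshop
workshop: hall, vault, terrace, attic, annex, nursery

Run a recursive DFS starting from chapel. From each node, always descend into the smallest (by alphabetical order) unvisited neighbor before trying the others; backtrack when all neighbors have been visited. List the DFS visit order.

Visit chapel
chapel → hall
hall → attic
attic → annex
annex → nursery
nursery → den
den → gym
gym → garage
garage → office
office → studio
studio → kitchen
kitchen → patio
patio → library
library → pantry
pantry → vault
vault → workshop
workshop → terrace
studio → study

chapel, hall, attic, annex, nursery, den, gym, garage, office, studio, kitchen, patio, library, pantry, vault, workshop, terrace, study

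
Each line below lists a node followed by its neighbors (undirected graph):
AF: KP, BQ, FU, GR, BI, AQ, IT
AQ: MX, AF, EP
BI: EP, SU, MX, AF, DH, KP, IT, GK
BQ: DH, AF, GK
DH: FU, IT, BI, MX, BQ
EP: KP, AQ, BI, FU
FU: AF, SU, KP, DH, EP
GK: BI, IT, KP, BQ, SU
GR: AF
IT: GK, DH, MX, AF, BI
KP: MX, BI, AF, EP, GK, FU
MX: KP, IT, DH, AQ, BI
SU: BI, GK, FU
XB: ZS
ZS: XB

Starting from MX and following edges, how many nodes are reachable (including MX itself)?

13

BFS from MX visits: MX, AQ, BI, DH, IT, KP, AF, EP, GK, SU, BQ, FU, GR
Reachable nodes: 13 of 15 total.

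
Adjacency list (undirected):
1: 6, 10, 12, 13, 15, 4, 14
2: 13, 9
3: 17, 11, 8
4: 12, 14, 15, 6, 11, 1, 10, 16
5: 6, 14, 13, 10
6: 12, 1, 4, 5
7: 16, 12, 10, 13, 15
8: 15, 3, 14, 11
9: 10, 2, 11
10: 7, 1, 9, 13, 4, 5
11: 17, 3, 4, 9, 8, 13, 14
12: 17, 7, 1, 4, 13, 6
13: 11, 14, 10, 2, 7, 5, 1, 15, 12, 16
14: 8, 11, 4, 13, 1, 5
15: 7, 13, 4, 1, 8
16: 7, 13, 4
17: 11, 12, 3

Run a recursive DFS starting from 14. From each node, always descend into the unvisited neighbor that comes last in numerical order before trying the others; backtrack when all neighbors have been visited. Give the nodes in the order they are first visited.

Visit 14
14 → 13
13 → 16
16 → 7
7 → 15
15 → 8
8 → 11
11 → 17
17 → 12
12 → 6
6 → 5
5 → 10
10 → 9
9 → 2
10 → 4
4 → 1
17 → 3

14 13 16 7 15 8 11 17 12 6 5 10 9 2 4 1 3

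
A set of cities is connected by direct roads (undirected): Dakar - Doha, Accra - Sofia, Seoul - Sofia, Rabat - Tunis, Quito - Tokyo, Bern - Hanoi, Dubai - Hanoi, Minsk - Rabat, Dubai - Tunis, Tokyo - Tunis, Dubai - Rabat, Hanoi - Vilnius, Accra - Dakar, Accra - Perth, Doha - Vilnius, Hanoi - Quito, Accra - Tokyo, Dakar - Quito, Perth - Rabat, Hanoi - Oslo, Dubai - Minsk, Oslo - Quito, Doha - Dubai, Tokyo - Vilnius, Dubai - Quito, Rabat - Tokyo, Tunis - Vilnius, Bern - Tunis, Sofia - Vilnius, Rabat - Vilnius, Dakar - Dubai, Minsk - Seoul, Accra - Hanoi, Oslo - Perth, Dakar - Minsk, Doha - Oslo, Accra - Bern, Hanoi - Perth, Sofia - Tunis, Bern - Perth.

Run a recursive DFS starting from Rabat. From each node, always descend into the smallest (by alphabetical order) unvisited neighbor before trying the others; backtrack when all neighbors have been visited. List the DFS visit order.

Visit Rabat
Rabat → Dubai
Dubai → Dakar
Dakar → Accra
Accra → Bern
Bern → Hanoi
Hanoi → Oslo
Oslo → Doha
Doha → Vilnius
Vilnius → Sofia
Sofia → Seoul
Seoul → Minsk
Sofia → Tunis
Tunis → Tokyo
Tokyo → Quito
Oslo → Perth

Rabat, Dubai, Dakar, Accra, Bern, Hanoi, Oslo, Doha, Vilnius, Sofia, Seoul, Minsk, Tunis, Tokyo, Quito, Perth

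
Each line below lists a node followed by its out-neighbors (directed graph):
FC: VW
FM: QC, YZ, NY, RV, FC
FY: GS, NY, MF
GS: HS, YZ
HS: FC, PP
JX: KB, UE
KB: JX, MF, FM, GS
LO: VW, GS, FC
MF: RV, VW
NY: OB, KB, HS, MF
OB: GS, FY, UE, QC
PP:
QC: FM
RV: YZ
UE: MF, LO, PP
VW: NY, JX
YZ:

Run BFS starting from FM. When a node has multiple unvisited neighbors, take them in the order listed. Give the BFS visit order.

FM -> QC -> YZ -> NY -> RV -> FC -> OB -> KB -> HS -> MF -> VW -> GS -> FY -> UE -> JX -> PP -> LO

Visit FM; enqueue QC, YZ, NY, RV, FC → queue [QC, YZ, NY, RV, FC]
Visit QC → queue [YZ, NY, RV, FC]
Visit YZ → queue [NY, RV, FC]
Visit NY; enqueue OB, KB, HS, MF → queue [RV, FC, OB, KB, HS, MF]
Visit RV → queue [FC, OB, KB, HS, MF]
Visit FC; enqueue VW → queue [OB, KB, HS, MF, VW]
Visit OB; enqueue GS, FY, UE → queue [KB, HS, MF, VW, GS, FY, UE]
Visit KB; enqueue JX → queue [HS, MF, VW, GS, FY, UE, JX]
Visit HS; enqueue PP → queue [MF, VW, GS, FY, UE, JX, PP]
Visit MF → queue [VW, GS, FY, UE, JX, PP]
Visit VW → queue [GS, FY, UE, JX, PP]
Visit GS → queue [FY, UE, JX, PP]
Visit FY → queue [UE, JX, PP]
Visit UE; enqueue LO → queue [JX, PP, LO]
Visit JX → queue [PP, LO]
Visit PP → queue [LO]
Visit LO → queue []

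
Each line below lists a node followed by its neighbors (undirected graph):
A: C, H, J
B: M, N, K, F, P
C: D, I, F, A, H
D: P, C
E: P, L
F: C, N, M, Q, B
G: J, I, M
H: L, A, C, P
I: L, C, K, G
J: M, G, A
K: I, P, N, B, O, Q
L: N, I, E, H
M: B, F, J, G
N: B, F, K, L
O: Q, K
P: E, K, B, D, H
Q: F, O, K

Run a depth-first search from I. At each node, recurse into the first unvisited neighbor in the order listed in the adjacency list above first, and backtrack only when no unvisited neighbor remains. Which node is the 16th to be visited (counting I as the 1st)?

J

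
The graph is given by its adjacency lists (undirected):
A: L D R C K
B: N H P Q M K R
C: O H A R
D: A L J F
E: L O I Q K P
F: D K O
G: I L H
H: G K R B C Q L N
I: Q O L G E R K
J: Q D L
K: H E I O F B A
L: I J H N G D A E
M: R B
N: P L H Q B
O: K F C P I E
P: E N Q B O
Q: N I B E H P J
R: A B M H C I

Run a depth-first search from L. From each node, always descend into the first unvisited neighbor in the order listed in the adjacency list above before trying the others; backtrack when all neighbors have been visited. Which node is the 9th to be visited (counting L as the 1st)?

Visit L
L → I
I → Q
Q → N
N → P
P → E
E → O
O → K
K → H
H → G
H → R
R → A
A → D
D → J
D → F
A → C
R → B
B → M

Visit order: L, I, Q, N, P, E, O, K, H, G, R, A, D, J, F, C, B, M

H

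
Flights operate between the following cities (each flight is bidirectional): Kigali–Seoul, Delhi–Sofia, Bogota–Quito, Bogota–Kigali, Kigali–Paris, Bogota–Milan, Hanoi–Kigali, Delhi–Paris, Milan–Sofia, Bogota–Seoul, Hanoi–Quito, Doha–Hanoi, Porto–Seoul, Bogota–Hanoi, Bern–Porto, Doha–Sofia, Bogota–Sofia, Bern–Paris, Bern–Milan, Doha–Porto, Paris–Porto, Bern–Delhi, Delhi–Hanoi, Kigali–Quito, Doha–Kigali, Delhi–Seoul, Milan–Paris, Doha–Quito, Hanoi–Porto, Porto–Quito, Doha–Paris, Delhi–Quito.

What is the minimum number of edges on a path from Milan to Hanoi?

Level 0: Milan
Level 1: Bern, Bogota, Paris, Sofia
Level 2: Delhi, Doha, Hanoi, Kigali, Porto, Quito, Seoul
Hanoi first appears at level 2.

2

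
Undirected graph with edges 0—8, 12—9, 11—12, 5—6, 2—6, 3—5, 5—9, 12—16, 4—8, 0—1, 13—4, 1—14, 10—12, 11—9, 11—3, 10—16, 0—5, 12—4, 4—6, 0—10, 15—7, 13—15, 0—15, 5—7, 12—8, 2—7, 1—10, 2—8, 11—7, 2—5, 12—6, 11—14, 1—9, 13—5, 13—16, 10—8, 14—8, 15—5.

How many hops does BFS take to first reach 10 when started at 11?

2

Level 0: 11
Level 1: 3, 7, 9, 12, 14
Level 2: 1, 2, 4, 5, 6, 8, 10, 15, 16
Level 3: 0, 13
10 first appears at level 2.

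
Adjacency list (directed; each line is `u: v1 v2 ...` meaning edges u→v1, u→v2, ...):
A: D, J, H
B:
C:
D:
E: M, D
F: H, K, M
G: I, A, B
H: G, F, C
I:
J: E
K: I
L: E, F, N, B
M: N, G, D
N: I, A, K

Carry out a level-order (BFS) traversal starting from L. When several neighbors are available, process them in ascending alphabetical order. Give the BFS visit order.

L B E F N D M H K A I G C J

Visit L; enqueue B, E, F, N → queue [B, E, F, N]
Visit B → queue [E, F, N]
Visit E; enqueue D, M → queue [F, N, D, M]
Visit F; enqueue H, K → queue [N, D, M, H, K]
Visit N; enqueue A, I → queue [D, M, H, K, A, I]
Visit D → queue [M, H, K, A, I]
Visit M; enqueue G → queue [H, K, A, I, G]
Visit H; enqueue C → queue [K, A, I, G, C]
Visit K → queue [A, I, G, C]
Visit A; enqueue J → queue [I, G, C, J]
Visit I → queue [G, C, J]
Visit G → queue [C, J]
Visit C → queue [J]
Visit J → queue []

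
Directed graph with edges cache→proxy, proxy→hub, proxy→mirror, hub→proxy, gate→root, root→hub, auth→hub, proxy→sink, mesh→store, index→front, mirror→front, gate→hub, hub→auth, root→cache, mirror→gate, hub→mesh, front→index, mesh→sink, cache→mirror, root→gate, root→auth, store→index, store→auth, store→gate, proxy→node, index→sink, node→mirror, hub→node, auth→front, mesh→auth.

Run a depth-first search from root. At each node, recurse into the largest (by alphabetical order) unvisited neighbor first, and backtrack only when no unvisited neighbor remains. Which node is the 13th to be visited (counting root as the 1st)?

cache

Visit root
root → hub
hub → proxy
proxy → sink
proxy → node
node → mirror
mirror → gate
mirror → front
front → index
hub → mesh
mesh → store
store → auth
root → cache

Visit order: root, hub, proxy, sink, node, mirror, gate, front, index, mesh, store, auth, cache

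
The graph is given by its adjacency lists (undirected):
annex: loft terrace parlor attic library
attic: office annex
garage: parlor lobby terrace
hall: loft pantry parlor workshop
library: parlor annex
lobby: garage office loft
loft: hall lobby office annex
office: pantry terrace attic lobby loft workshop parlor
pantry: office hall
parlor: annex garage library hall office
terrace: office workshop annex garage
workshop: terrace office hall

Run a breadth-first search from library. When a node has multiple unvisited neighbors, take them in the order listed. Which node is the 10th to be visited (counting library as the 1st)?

lobby

Visit library; enqueue parlor, annex → queue [parlor, annex]
Visit parlor; enqueue garage, hall, office → queue [annex, garage, hall, office]
Visit annex; enqueue loft, terrace, attic → queue [garage, hall, office, loft, terrace, attic]
Visit garage; enqueue lobby → queue [hall, office, loft, terrace, attic, lobby]
Visit hall; enqueue pantry, workshop → queue [office, loft, terrace, attic, lobby, pantry, workshop]
Visit office → queue [loft, terrace, attic, lobby, pantry, workshop]
Visit loft → queue [terrace, attic, lobby, pantry, workshop]
Visit terrace → queue [attic, lobby, pantry, workshop]
Visit attic → queue [lobby, pantry, workshop]
Visit lobby → queue [pantry, workshop]
Visit pantry → queue [workshop]
Visit workshop → queue []

Visit order: library, parlor, annex, garage, hall, office, loft, terrace, attic, lobby, pantry, workshop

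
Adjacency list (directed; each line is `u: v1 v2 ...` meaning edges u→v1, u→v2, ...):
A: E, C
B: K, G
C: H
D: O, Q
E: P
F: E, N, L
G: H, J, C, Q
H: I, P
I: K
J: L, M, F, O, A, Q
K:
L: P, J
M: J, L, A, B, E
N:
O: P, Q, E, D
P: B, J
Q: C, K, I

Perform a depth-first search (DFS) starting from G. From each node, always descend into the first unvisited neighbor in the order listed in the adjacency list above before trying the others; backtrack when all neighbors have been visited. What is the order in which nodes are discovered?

G, H, I, K, P, B, J, L, M, A, E, C, F, N, O, Q, D

Visit G
G → H
H → I
I → K
H → P
P → B
P → J
J → L
J → M
M → A
A → E
A → C
J → F
F → N
J → O
O → Q
O → D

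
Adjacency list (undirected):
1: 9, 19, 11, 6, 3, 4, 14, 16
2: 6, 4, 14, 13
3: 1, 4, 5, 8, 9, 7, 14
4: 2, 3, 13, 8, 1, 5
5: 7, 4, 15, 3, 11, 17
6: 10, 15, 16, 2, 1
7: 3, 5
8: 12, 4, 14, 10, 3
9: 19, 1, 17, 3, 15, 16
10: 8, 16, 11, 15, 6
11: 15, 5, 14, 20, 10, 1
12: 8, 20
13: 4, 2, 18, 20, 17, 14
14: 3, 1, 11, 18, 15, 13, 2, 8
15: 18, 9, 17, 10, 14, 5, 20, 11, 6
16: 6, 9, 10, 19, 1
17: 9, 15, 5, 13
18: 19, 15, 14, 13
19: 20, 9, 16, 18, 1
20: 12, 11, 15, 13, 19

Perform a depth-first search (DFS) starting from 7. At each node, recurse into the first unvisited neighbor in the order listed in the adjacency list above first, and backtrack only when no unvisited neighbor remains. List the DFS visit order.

Visit 7
7 → 3
3 → 1
1 → 9
9 → 19
19 → 20
20 → 12
12 → 8
8 → 4
4 → 2
2 → 6
6 → 10
10 → 16
10 → 11
11 → 15
15 → 18
18 → 14
14 → 13
13 → 17
17 → 5

7, 3, 1, 9, 19, 20, 12, 8, 4, 2, 6, 10, 16, 11, 15, 18, 14, 13, 17, 5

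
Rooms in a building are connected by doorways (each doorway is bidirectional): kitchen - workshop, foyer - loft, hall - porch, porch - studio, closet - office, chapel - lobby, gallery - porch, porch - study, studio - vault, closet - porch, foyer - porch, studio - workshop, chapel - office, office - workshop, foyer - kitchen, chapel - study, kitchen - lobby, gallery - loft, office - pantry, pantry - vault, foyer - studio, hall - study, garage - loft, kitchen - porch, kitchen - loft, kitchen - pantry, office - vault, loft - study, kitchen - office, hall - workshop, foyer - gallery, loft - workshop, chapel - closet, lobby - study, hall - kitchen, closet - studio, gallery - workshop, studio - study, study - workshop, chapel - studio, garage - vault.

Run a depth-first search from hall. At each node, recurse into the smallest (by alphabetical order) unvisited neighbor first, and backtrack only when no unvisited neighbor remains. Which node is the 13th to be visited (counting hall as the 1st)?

Visit hall
hall → kitchen
kitchen → foyer
foyer → gallery
gallery → loft
loft → garage
garage → vault
vault → office
office → chapel
chapel → closet
closet → porch
porch → studio
studio → study
study → lobby
study → workshop
office → pantry

Visit order: hall, kitchen, foyer, gallery, loft, garage, vault, office, chapel, closet, porch, studio, study, lobby, workshop, pantry

study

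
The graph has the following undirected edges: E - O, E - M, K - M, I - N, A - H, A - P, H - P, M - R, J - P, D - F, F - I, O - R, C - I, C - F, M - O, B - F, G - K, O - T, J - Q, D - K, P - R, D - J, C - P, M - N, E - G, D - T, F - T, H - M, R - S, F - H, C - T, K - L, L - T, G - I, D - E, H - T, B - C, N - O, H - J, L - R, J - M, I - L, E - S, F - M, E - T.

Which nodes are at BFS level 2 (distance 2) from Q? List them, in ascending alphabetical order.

Level 0: Q
Level 1: J
Level 2: D, H, M, P
Level 3: A, C, E, F, K, N, O, R, T
Level 4: B, G, I, L, S

D, H, M, P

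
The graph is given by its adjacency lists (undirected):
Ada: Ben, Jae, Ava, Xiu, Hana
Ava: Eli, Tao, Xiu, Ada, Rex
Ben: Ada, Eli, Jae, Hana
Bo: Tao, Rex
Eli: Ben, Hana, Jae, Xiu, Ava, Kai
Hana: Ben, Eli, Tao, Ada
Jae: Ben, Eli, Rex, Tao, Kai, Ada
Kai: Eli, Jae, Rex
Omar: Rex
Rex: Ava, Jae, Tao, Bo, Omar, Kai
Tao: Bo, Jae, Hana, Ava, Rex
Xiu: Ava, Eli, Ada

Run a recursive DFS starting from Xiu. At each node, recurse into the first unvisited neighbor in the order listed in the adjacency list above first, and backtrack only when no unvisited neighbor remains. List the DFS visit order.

Visit Xiu
Xiu → Ava
Ava → Eli
Eli → Ben
Ben → Ada
Ada → Jae
Jae → Rex
Rex → Tao
Tao → Bo
Tao → Hana
Rex → Omar
Rex → Kai

Xiu, Ava, Eli, Ben, Ada, Jae, Rex, Tao, Bo, Hana, Omar, Kai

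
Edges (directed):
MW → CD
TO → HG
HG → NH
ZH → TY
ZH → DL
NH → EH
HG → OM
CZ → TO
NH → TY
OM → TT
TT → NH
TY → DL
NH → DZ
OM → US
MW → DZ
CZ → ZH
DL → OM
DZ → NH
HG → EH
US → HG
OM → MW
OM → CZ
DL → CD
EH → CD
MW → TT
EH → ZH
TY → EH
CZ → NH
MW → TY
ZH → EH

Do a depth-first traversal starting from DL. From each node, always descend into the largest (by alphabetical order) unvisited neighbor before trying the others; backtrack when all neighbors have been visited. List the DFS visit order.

DL, OM, US, HG, NH, TY, EH, ZH, CD, DZ, TT, MW, CZ, TO

Visit DL
DL → OM
OM → US
US → HG
HG → NH
NH → TY
TY → EH
EH → ZH
EH → CD
NH → DZ
OM → TT
OM → MW
OM → CZ
CZ → TO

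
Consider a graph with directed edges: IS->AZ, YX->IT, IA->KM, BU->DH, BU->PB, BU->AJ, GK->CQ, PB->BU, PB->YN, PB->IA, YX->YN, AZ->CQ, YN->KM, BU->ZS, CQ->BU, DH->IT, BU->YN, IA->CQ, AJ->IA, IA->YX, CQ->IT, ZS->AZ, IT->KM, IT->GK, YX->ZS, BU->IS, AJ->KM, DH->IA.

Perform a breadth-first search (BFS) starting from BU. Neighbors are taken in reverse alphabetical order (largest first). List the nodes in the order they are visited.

BU ZS YN PB IS DH AJ AZ KM IA IT CQ YX GK

Visit BU; enqueue ZS, YN, PB, IS, DH, AJ → queue [ZS, YN, PB, IS, DH, AJ]
Visit ZS; enqueue AZ → queue [YN, PB, IS, DH, AJ, AZ]
Visit YN; enqueue KM → queue [PB, IS, DH, AJ, AZ, KM]
Visit PB; enqueue IA → queue [IS, DH, AJ, AZ, KM, IA]
Visit IS → queue [DH, AJ, AZ, KM, IA]
Visit DH; enqueue IT → queue [AJ, AZ, KM, IA, IT]
Visit AJ → queue [AZ, KM, IA, IT]
Visit AZ; enqueue CQ → queue [KM, IA, IT, CQ]
Visit KM → queue [IA, IT, CQ]
Visit IA; enqueue YX → queue [IT, CQ, YX]
Visit IT; enqueue GK → queue [CQ, YX, GK]
Visit CQ → queue [YX, GK]
Visit YX → queue [GK]
Visit GK → queue []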